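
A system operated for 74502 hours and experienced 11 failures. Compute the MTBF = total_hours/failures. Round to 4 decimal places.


total_hours = 74502
failures = 11
MTBF = 74502 / 11
MTBF = 6772.9091

6772.9091


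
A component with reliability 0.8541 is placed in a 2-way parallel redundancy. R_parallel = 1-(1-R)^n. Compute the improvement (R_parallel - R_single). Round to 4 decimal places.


R_single = 0.8541, n = 2
1 - R_single = 0.1459
(1 - R_single)^n = 0.1459^2 = 0.0213
R_parallel = 1 - 0.0213 = 0.9787
Improvement = 0.9787 - 0.8541
Improvement = 0.1246

0.1246


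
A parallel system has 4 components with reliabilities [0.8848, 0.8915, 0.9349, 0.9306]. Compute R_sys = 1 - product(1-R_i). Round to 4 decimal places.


Components: [0.8848, 0.8915, 0.9349, 0.9306]
(1 - 0.8848) = 0.1152, running product = 0.1152
(1 - 0.8915) = 0.1085, running product = 0.0125
(1 - 0.9349) = 0.0651, running product = 0.0008
(1 - 0.9306) = 0.0694, running product = 0.0001
Product of (1-R_i) = 0.0001
R_sys = 1 - 0.0001 = 0.9999

0.9999


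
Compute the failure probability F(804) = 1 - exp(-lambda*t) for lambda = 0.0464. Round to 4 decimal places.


lambda = 0.0464, t = 804
lambda * t = 37.3056
exp(-37.3056) = 0.0
F(t) = 1 - 0.0
F(t) = 1.0

1.0


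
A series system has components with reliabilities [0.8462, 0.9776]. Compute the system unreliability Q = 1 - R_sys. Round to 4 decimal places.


Components: [0.8462, 0.9776]
After component 1: product = 0.8462
After component 2: product = 0.8272
R_sys = 0.8272
Q = 1 - 0.8272 = 0.1728

0.1728


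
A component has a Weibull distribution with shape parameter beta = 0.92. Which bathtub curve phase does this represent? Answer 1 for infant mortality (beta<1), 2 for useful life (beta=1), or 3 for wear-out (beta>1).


beta = 0.92
Compare beta to 1:
beta < 1 => infant mortality (phase 1)
beta = 1 => useful life (phase 2)
beta > 1 => wear-out (phase 3)
Since beta = 0.92, this is infant mortality (decreasing failure rate)
Phase = 1

1


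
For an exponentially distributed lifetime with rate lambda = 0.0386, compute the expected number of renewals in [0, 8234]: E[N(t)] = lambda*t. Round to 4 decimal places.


lambda = 0.0386
t = 8234
E[N(t)] = lambda * t
E[N(t)] = 0.0386 * 8234
E[N(t)] = 317.8324

317.8324


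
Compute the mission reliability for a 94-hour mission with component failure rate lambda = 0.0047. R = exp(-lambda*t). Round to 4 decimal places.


lambda = 0.0047
mission_time = 94
lambda * t = 0.0047 * 94 = 0.4418
R = exp(-0.4418)
R = 0.6429

0.6429


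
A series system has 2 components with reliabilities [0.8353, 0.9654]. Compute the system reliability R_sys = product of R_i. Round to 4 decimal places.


Components: [0.8353, 0.9654]
After component 1 (R=0.8353): product = 0.8353
After component 2 (R=0.9654): product = 0.8064
R_sys = 0.8064

0.8064


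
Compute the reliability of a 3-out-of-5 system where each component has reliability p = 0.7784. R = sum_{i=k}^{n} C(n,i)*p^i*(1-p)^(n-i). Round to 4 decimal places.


k = 3, n = 5, p = 0.7784
i=3: C(5,3)=10 * 0.7784^3 * 0.2216^2 = 0.2316
i=4: C(5,4)=5 * 0.7784^4 * 0.2216^1 = 0.4068
i=5: C(5,5)=1 * 0.7784^5 * 0.2216^0 = 0.2858
R = sum of terms = 0.9241

0.9241


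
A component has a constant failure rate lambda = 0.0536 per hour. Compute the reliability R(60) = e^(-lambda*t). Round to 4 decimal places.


lambda = 0.0536
t = 60
lambda * t = 3.216
R(t) = e^(-3.216)
R(t) = 0.0401

0.0401


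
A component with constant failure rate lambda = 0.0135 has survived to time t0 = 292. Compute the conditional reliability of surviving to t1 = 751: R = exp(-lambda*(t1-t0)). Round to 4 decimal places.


lambda = 0.0135
t0 = 292, t1 = 751
t1 - t0 = 459
lambda * (t1-t0) = 0.0135 * 459 = 6.1965
R = exp(-6.1965)
R = 0.002

0.002


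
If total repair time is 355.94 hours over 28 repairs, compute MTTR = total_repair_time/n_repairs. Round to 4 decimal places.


total_repair_time = 355.94
n_repairs = 28
MTTR = 355.94 / 28
MTTR = 12.7121

12.7121


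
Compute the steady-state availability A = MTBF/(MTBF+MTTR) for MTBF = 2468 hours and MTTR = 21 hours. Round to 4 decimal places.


MTBF = 2468
MTTR = 21
MTBF + MTTR = 2489
A = 2468 / 2489
A = 0.9916

0.9916


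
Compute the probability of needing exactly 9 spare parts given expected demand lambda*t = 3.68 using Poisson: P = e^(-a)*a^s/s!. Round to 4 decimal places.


a = 3.68, s = 9
e^(-a) = e^(-3.68) = 0.0252
a^s = 3.68^9 = 123774.2684
s! = 362880
P = 0.0252 * 123774.2684 / 362880
P = 0.0086

0.0086


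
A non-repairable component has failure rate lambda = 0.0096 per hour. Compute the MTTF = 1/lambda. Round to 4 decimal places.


lambda = 0.0096
MTTF = 1 / 0.0096
MTTF = 104.1667

104.1667


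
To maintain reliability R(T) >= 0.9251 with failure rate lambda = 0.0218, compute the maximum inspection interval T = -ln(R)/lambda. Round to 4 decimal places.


R_target = 0.9251
lambda = 0.0218
-ln(0.9251) = 0.0779
T = 0.0779 / 0.0218
T = 3.5713

3.5713


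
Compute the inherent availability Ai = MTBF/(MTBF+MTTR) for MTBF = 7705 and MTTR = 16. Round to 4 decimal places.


MTBF = 7705
MTTR = 16
MTBF + MTTR = 7721
Ai = 7705 / 7721
Ai = 0.9979

0.9979


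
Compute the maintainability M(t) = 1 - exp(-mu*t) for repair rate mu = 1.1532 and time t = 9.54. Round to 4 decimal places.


mu = 1.1532, t = 9.54
mu * t = 1.1532 * 9.54 = 11.0015
exp(-11.0015) = 0.0
M(t) = 1 - 0.0
M(t) = 1.0

1.0


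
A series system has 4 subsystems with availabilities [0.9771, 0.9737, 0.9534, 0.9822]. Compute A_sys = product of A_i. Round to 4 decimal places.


Subsystems: [0.9771, 0.9737, 0.9534, 0.9822]
After subsystem 1 (A=0.9771): product = 0.9771
After subsystem 2 (A=0.9737): product = 0.9514
After subsystem 3 (A=0.9534): product = 0.9071
After subsystem 4 (A=0.9822): product = 0.8909
A_sys = 0.8909

0.8909


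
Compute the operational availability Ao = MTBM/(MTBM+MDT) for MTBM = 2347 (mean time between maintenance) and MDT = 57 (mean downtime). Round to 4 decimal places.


MTBM = 2347
MDT = 57
MTBM + MDT = 2404
Ao = 2347 / 2404
Ao = 0.9763

0.9763


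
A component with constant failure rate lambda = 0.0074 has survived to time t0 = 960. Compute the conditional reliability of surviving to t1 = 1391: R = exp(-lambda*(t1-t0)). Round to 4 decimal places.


lambda = 0.0074
t0 = 960, t1 = 1391
t1 - t0 = 431
lambda * (t1-t0) = 0.0074 * 431 = 3.1894
R = exp(-3.1894)
R = 0.0412

0.0412


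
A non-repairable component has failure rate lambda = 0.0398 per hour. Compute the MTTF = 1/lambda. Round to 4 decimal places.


lambda = 0.0398
MTTF = 1 / 0.0398
MTTF = 25.1256

25.1256


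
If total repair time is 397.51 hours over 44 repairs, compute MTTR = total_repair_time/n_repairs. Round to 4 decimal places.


total_repair_time = 397.51
n_repairs = 44
MTTR = 397.51 / 44
MTTR = 9.0343

9.0343


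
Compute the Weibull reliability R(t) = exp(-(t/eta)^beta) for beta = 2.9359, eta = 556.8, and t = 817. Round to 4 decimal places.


beta = 2.9359, eta = 556.8, t = 817
t/eta = 817 / 556.8 = 1.4673
(t/eta)^beta = 1.4673^2.9359 = 3.0824
R(t) = exp(-3.0824)
R(t) = 0.0458

0.0458


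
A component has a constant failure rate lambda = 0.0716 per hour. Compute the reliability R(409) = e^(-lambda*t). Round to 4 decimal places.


lambda = 0.0716
t = 409
lambda * t = 29.2844
R(t) = e^(-29.2844)
R(t) = 0.0

0.0


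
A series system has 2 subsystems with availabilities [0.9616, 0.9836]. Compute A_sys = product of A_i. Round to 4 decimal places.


Subsystems: [0.9616, 0.9836]
After subsystem 1 (A=0.9616): product = 0.9616
After subsystem 2 (A=0.9836): product = 0.9458
A_sys = 0.9458

0.9458


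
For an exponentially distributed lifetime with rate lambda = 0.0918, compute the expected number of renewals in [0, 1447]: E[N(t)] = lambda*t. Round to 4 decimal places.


lambda = 0.0918
t = 1447
E[N(t)] = lambda * t
E[N(t)] = 0.0918 * 1447
E[N(t)] = 132.8346

132.8346


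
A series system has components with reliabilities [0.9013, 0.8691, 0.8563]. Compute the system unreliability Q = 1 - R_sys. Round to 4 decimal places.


Components: [0.9013, 0.8691, 0.8563]
After component 1: product = 0.9013
After component 2: product = 0.7833
After component 3: product = 0.6708
R_sys = 0.6708
Q = 1 - 0.6708 = 0.3292

0.3292


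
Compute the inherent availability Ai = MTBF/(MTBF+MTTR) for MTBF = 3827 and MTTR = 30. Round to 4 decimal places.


MTBF = 3827
MTTR = 30
MTBF + MTTR = 3857
Ai = 3827 / 3857
Ai = 0.9922

0.9922


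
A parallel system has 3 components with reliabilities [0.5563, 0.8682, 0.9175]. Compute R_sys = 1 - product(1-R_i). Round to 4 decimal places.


Components: [0.5563, 0.8682, 0.9175]
(1 - 0.5563) = 0.4437, running product = 0.4437
(1 - 0.8682) = 0.1318, running product = 0.0585
(1 - 0.9175) = 0.0825, running product = 0.0048
Product of (1-R_i) = 0.0048
R_sys = 1 - 0.0048 = 0.9952

0.9952


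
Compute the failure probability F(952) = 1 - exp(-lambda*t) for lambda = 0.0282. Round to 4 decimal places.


lambda = 0.0282, t = 952
lambda * t = 26.8464
exp(-26.8464) = 0.0
F(t) = 1 - 0.0
F(t) = 1.0

1.0


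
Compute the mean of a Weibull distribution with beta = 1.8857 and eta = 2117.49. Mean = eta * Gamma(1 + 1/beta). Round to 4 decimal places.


beta = 1.8857, eta = 2117.49
1/beta = 0.5303
1 + 1/beta = 1.5303
Gamma(1.5303) = 0.8876
Mean = 2117.49 * 0.8876
Mean = 1879.4527

1879.4527


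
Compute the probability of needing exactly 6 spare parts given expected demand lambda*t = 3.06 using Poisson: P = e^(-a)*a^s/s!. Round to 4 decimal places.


a = 3.06, s = 6
e^(-a) = e^(-3.06) = 0.0469
a^s = 3.06^6 = 820.9724
s! = 720
P = 0.0469 * 820.9724 / 720
P = 0.0535

0.0535


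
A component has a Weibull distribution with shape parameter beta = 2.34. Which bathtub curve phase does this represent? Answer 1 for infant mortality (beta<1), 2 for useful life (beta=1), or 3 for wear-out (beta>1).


beta = 2.34
Compare beta to 1:
beta < 1 => infant mortality (phase 1)
beta = 1 => useful life (phase 2)
beta > 1 => wear-out (phase 3)
Since beta = 2.34, this is wear-out (increasing failure rate)
Phase = 3

3


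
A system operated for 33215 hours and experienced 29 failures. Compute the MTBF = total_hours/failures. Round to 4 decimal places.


total_hours = 33215
failures = 29
MTBF = 33215 / 29
MTBF = 1145.3448

1145.3448


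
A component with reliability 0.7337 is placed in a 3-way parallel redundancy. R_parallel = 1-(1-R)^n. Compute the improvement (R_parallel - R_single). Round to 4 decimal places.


R_single = 0.7337, n = 3
1 - R_single = 0.2663
(1 - R_single)^n = 0.2663^3 = 0.0189
R_parallel = 1 - 0.0189 = 0.9811
Improvement = 0.9811 - 0.7337
Improvement = 0.2474

0.2474


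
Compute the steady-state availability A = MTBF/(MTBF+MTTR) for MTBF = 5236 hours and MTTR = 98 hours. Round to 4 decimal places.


MTBF = 5236
MTTR = 98
MTBF + MTTR = 5334
A = 5236 / 5334
A = 0.9816

0.9816


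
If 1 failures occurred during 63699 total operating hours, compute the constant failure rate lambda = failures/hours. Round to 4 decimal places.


failures = 1
total_hours = 63699
lambda = 1 / 63699
lambda = 0.0

0.0


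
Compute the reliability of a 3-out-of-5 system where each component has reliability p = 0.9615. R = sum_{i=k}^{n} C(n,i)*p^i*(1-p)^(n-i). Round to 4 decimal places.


k = 3, n = 5, p = 0.9615
i=3: C(5,3)=10 * 0.9615^3 * 0.0385^2 = 0.0132
i=4: C(5,4)=5 * 0.9615^4 * 0.0385^1 = 0.1645
i=5: C(5,5)=1 * 0.9615^5 * 0.0385^0 = 0.8218
R = sum of terms = 0.9995

0.9995


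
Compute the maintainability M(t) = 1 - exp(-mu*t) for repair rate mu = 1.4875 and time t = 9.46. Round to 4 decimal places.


mu = 1.4875, t = 9.46
mu * t = 1.4875 * 9.46 = 14.0718
exp(-14.0718) = 0.0
M(t) = 1 - 0.0
M(t) = 1.0

1.0


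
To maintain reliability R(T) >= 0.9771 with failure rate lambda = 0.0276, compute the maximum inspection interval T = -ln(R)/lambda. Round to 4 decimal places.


R_target = 0.9771
lambda = 0.0276
-ln(0.9771) = 0.0232
T = 0.0232 / 0.0276
T = 0.8394

0.8394


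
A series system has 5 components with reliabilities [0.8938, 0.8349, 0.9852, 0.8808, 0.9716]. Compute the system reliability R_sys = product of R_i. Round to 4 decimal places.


Components: [0.8938, 0.8349, 0.9852, 0.8808, 0.9716]
After component 1 (R=0.8938): product = 0.8938
After component 2 (R=0.8349): product = 0.7462
After component 3 (R=0.9852): product = 0.7352
After component 4 (R=0.8808): product = 0.6476
After component 5 (R=0.9716): product = 0.6292
R_sys = 0.6292

0.6292


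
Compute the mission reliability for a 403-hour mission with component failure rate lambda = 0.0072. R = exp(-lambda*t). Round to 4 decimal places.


lambda = 0.0072
mission_time = 403
lambda * t = 0.0072 * 403 = 2.9016
R = exp(-2.9016)
R = 0.0549

0.0549


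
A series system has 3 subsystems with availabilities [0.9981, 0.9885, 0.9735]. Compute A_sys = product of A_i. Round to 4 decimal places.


Subsystems: [0.9981, 0.9885, 0.9735]
After subsystem 1 (A=0.9981): product = 0.9981
After subsystem 2 (A=0.9885): product = 0.9866
After subsystem 3 (A=0.9735): product = 0.9605
A_sys = 0.9605

0.9605


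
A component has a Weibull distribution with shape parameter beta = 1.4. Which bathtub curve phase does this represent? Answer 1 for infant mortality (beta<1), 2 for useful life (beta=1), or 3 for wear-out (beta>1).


beta = 1.4
Compare beta to 1:
beta < 1 => infant mortality (phase 1)
beta = 1 => useful life (phase 2)
beta > 1 => wear-out (phase 3)
Since beta = 1.4, this is wear-out (increasing failure rate)
Phase = 3

3


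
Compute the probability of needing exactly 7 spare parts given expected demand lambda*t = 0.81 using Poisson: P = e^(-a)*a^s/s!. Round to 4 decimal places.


a = 0.81, s = 7
e^(-a) = e^(-0.81) = 0.4449
a^s = 0.81^7 = 0.2288
s! = 5040
P = 0.4449 * 0.2288 / 5040
P = 0.0

0.0


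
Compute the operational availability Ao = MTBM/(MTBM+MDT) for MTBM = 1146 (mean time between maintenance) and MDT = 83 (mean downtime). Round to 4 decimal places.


MTBM = 1146
MDT = 83
MTBM + MDT = 1229
Ao = 1146 / 1229
Ao = 0.9325

0.9325


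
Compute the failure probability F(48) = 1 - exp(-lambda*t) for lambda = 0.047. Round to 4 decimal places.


lambda = 0.047, t = 48
lambda * t = 2.256
exp(-2.256) = 0.1048
F(t) = 1 - 0.1048
F(t) = 0.8952

0.8952


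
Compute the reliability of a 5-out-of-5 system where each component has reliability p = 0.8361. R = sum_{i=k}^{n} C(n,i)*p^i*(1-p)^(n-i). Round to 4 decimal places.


k = 5, n = 5, p = 0.8361
i=5: C(5,5)=1 * 0.8361^5 * 0.1639^0 = 0.4086
R = sum of terms = 0.4086

0.4086


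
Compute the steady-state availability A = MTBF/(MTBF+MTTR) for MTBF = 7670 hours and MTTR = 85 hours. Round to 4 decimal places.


MTBF = 7670
MTTR = 85
MTBF + MTTR = 7755
A = 7670 / 7755
A = 0.989

0.989


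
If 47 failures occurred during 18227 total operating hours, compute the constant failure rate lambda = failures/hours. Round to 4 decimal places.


failures = 47
total_hours = 18227
lambda = 47 / 18227
lambda = 0.0026

0.0026


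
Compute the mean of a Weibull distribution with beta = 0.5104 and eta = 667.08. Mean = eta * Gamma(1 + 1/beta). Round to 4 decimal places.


beta = 0.5104, eta = 667.08
1/beta = 1.9592
1 + 1/beta = 2.9592
Gamma(2.9592) = 1.9268
Mean = 667.08 * 1.9268
Mean = 1285.3434

1285.3434


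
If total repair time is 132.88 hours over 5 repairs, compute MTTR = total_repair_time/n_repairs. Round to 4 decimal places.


total_repair_time = 132.88
n_repairs = 5
MTTR = 132.88 / 5
MTTR = 26.576

26.576


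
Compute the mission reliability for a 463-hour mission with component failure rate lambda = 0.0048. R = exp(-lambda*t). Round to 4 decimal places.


lambda = 0.0048
mission_time = 463
lambda * t = 0.0048 * 463 = 2.2224
R = exp(-2.2224)
R = 0.1083

0.1083


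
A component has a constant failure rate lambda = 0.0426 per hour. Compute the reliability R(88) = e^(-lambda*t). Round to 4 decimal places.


lambda = 0.0426
t = 88
lambda * t = 3.7488
R(t) = e^(-3.7488)
R(t) = 0.0235

0.0235


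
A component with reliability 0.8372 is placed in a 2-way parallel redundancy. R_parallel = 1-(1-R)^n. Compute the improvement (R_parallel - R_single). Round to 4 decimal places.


R_single = 0.8372, n = 2
1 - R_single = 0.1628
(1 - R_single)^n = 0.1628^2 = 0.0265
R_parallel = 1 - 0.0265 = 0.9735
Improvement = 0.9735 - 0.8372
Improvement = 0.1363

0.1363


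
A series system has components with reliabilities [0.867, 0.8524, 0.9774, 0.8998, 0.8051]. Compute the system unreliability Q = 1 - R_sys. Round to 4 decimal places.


Components: [0.867, 0.8524, 0.9774, 0.8998, 0.8051]
After component 1: product = 0.867
After component 2: product = 0.739
After component 3: product = 0.7223
After component 4: product = 0.65
After component 5: product = 0.5233
R_sys = 0.5233
Q = 1 - 0.5233 = 0.4767

0.4767


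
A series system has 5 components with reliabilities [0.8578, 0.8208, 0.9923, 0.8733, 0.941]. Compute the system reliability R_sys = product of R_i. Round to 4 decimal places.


Components: [0.8578, 0.8208, 0.9923, 0.8733, 0.941]
After component 1 (R=0.8578): product = 0.8578
After component 2 (R=0.8208): product = 0.7041
After component 3 (R=0.9923): product = 0.6987
After component 4 (R=0.8733): product = 0.6101
After component 5 (R=0.941): product = 0.5741
R_sys = 0.5741

0.5741


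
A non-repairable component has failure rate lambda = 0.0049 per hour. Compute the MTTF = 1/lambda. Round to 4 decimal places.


lambda = 0.0049
MTTF = 1 / 0.0049
MTTF = 204.0816

204.0816


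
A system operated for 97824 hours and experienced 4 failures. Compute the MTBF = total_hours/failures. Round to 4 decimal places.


total_hours = 97824
failures = 4
MTBF = 97824 / 4
MTBF = 24456.0

24456.0


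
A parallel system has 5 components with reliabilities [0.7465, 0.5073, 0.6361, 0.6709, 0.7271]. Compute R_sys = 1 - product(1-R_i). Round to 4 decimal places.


Components: [0.7465, 0.5073, 0.6361, 0.6709, 0.7271]
(1 - 0.7465) = 0.2535, running product = 0.2535
(1 - 0.5073) = 0.4927, running product = 0.1249
(1 - 0.6361) = 0.3639, running product = 0.0455
(1 - 0.6709) = 0.3291, running product = 0.015
(1 - 0.7271) = 0.2729, running product = 0.0041
Product of (1-R_i) = 0.0041
R_sys = 1 - 0.0041 = 0.9959

0.9959


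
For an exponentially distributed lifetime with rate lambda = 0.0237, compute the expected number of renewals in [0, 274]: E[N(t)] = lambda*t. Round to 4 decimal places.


lambda = 0.0237
t = 274
E[N(t)] = lambda * t
E[N(t)] = 0.0237 * 274
E[N(t)] = 6.4938

6.4938


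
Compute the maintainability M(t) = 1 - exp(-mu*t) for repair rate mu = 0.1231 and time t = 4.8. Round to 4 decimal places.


mu = 0.1231, t = 4.8
mu * t = 0.1231 * 4.8 = 0.5909
exp(-0.5909) = 0.5538
M(t) = 1 - 0.5538
M(t) = 0.4462

0.4462


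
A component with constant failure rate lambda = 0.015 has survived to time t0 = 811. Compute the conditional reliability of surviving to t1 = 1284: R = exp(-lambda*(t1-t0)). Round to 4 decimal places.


lambda = 0.015
t0 = 811, t1 = 1284
t1 - t0 = 473
lambda * (t1-t0) = 0.015 * 473 = 7.095
R = exp(-7.095)
R = 0.0008

0.0008


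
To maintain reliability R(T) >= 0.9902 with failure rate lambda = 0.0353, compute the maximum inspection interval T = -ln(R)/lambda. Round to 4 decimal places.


R_target = 0.9902
lambda = 0.0353
-ln(0.9902) = 0.0098
T = 0.0098 / 0.0353
T = 0.279

0.279


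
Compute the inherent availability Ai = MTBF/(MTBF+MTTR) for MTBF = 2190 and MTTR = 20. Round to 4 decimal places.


MTBF = 2190
MTTR = 20
MTBF + MTTR = 2210
Ai = 2190 / 2210
Ai = 0.991

0.991


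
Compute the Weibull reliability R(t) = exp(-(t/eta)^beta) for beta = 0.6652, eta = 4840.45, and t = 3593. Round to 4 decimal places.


beta = 0.6652, eta = 4840.45, t = 3593
t/eta = 3593 / 4840.45 = 0.7423
(t/eta)^beta = 0.7423^0.6652 = 0.8202
R(t) = exp(-0.8202)
R(t) = 0.4404

0.4404


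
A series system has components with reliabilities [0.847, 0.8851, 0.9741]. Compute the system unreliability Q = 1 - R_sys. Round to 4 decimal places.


Components: [0.847, 0.8851, 0.9741]
After component 1: product = 0.847
After component 2: product = 0.7497
After component 3: product = 0.7303
R_sys = 0.7303
Q = 1 - 0.7303 = 0.2697

0.2697


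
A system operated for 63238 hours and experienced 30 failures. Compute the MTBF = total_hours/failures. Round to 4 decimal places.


total_hours = 63238
failures = 30
MTBF = 63238 / 30
MTBF = 2107.9333

2107.9333


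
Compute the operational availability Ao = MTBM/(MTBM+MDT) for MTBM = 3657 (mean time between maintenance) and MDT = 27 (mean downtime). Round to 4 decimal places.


MTBM = 3657
MDT = 27
MTBM + MDT = 3684
Ao = 3657 / 3684
Ao = 0.9927

0.9927


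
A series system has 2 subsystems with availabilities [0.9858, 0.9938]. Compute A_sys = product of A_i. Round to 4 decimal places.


Subsystems: [0.9858, 0.9938]
After subsystem 1 (A=0.9858): product = 0.9858
After subsystem 2 (A=0.9938): product = 0.9797
A_sys = 0.9797

0.9797


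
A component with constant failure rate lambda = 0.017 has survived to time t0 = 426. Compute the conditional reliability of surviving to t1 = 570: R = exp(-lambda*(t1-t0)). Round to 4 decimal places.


lambda = 0.017
t0 = 426, t1 = 570
t1 - t0 = 144
lambda * (t1-t0) = 0.017 * 144 = 2.448
R = exp(-2.448)
R = 0.0865

0.0865


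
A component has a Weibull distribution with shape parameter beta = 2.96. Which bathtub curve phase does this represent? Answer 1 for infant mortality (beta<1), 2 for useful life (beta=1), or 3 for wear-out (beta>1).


beta = 2.96
Compare beta to 1:
beta < 1 => infant mortality (phase 1)
beta = 1 => useful life (phase 2)
beta > 1 => wear-out (phase 3)
Since beta = 2.96, this is wear-out (increasing failure rate)
Phase = 3

3


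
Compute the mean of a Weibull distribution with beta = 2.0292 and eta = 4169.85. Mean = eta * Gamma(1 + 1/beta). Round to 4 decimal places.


beta = 2.0292, eta = 4169.85
1/beta = 0.4928
1 + 1/beta = 1.4928
Gamma(1.4928) = 0.886
Mean = 4169.85 * 0.886
Mean = 3694.5528

3694.5528


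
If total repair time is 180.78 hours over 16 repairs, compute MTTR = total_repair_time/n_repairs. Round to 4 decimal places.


total_repair_time = 180.78
n_repairs = 16
MTTR = 180.78 / 16
MTTR = 11.2988

11.2988


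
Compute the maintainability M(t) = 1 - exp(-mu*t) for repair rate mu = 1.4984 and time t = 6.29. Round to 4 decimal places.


mu = 1.4984, t = 6.29
mu * t = 1.4984 * 6.29 = 9.4249
exp(-9.4249) = 0.0001
M(t) = 1 - 0.0001
M(t) = 0.9999

0.9999


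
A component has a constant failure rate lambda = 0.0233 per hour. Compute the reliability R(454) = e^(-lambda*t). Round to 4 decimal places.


lambda = 0.0233
t = 454
lambda * t = 10.5782
R(t) = e^(-10.5782)
R(t) = 0.0

0.0


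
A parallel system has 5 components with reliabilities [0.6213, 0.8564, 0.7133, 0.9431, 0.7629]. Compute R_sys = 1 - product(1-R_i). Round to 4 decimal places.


Components: [0.6213, 0.8564, 0.7133, 0.9431, 0.7629]
(1 - 0.6213) = 0.3787, running product = 0.3787
(1 - 0.8564) = 0.1436, running product = 0.0544
(1 - 0.7133) = 0.2867, running product = 0.0156
(1 - 0.9431) = 0.0569, running product = 0.0009
(1 - 0.7629) = 0.2371, running product = 0.0002
Product of (1-R_i) = 0.0002
R_sys = 1 - 0.0002 = 0.9998

0.9998


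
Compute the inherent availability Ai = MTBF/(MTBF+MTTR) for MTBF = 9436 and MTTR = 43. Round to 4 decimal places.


MTBF = 9436
MTTR = 43
MTBF + MTTR = 9479
Ai = 9436 / 9479
Ai = 0.9955

0.9955


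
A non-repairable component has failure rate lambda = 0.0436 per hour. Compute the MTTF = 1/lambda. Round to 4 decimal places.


lambda = 0.0436
MTTF = 1 / 0.0436
MTTF = 22.9358

22.9358


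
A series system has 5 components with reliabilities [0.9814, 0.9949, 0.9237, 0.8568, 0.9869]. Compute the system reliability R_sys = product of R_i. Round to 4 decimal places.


Components: [0.9814, 0.9949, 0.9237, 0.8568, 0.9869]
After component 1 (R=0.9814): product = 0.9814
After component 2 (R=0.9949): product = 0.9764
After component 3 (R=0.9237): product = 0.9019
After component 4 (R=0.8568): product = 0.7727
After component 5 (R=0.9869): product = 0.7626
R_sys = 0.7626

0.7626


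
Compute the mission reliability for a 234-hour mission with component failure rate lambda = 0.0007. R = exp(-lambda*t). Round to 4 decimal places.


lambda = 0.0007
mission_time = 234
lambda * t = 0.0007 * 234 = 0.1638
R = exp(-0.1638)
R = 0.8489

0.8489


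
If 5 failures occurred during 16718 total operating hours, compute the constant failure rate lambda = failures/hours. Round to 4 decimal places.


failures = 5
total_hours = 16718
lambda = 5 / 16718
lambda = 0.0003

0.0003


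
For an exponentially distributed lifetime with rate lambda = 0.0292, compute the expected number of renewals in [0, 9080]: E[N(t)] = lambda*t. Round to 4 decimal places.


lambda = 0.0292
t = 9080
E[N(t)] = lambda * t
E[N(t)] = 0.0292 * 9080
E[N(t)] = 265.136

265.136


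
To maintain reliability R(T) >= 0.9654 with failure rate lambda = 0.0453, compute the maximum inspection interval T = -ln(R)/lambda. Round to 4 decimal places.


R_target = 0.9654
lambda = 0.0453
-ln(0.9654) = 0.0352
T = 0.0352 / 0.0453
T = 0.7773

0.7773


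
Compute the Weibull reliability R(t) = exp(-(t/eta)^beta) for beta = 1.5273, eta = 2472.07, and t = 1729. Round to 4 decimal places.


beta = 1.5273, eta = 2472.07, t = 1729
t/eta = 1729 / 2472.07 = 0.6994
(t/eta)^beta = 0.6994^1.5273 = 0.5792
R(t) = exp(-0.5792)
R(t) = 0.5603

0.5603


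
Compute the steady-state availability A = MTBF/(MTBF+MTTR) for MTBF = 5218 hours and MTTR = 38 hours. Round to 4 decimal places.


MTBF = 5218
MTTR = 38
MTBF + MTTR = 5256
A = 5218 / 5256
A = 0.9928

0.9928


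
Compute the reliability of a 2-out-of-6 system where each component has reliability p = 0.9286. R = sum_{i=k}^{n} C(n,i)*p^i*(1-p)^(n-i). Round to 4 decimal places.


k = 2, n = 6, p = 0.9286
i=2: C(6,2)=15 * 0.9286^2 * 0.0714^4 = 0.0003
i=3: C(6,3)=20 * 0.9286^3 * 0.0714^3 = 0.0058
i=4: C(6,4)=15 * 0.9286^4 * 0.0714^2 = 0.0569
i=5: C(6,5)=6 * 0.9286^5 * 0.0714^1 = 0.2958
i=6: C(6,6)=1 * 0.9286^6 * 0.0714^0 = 0.6412
R = sum of terms = 1.0

1.0


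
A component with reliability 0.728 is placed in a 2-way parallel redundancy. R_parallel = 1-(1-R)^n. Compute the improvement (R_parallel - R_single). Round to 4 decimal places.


R_single = 0.728, n = 2
1 - R_single = 0.272
(1 - R_single)^n = 0.272^2 = 0.074
R_parallel = 1 - 0.074 = 0.926
Improvement = 0.926 - 0.728
Improvement = 0.198

0.198


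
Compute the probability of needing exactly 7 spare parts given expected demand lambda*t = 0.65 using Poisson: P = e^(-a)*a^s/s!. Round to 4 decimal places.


a = 0.65, s = 7
e^(-a) = e^(-0.65) = 0.522
a^s = 0.65^7 = 0.049
s! = 5040
P = 0.522 * 0.049 / 5040
P = 0.0

0.0


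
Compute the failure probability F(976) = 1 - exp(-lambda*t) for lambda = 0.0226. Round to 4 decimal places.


lambda = 0.0226, t = 976
lambda * t = 22.0576
exp(-22.0576) = 0.0
F(t) = 1 - 0.0
F(t) = 1.0

1.0


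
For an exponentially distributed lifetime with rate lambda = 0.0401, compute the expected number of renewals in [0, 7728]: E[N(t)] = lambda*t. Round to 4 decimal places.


lambda = 0.0401
t = 7728
E[N(t)] = lambda * t
E[N(t)] = 0.0401 * 7728
E[N(t)] = 309.8928

309.8928


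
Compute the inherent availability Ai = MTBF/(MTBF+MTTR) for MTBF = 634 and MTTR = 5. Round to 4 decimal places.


MTBF = 634
MTTR = 5
MTBF + MTTR = 639
Ai = 634 / 639
Ai = 0.9922

0.9922


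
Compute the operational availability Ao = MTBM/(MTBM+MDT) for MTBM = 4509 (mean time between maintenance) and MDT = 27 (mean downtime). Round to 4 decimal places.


MTBM = 4509
MDT = 27
MTBM + MDT = 4536
Ao = 4509 / 4536
Ao = 0.994

0.994


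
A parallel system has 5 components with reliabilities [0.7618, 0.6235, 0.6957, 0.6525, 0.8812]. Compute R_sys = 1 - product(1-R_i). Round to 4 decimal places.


Components: [0.7618, 0.6235, 0.6957, 0.6525, 0.8812]
(1 - 0.7618) = 0.2382, running product = 0.2382
(1 - 0.6235) = 0.3765, running product = 0.0897
(1 - 0.6957) = 0.3043, running product = 0.0273
(1 - 0.6525) = 0.3475, running product = 0.0095
(1 - 0.8812) = 0.1188, running product = 0.0011
Product of (1-R_i) = 0.0011
R_sys = 1 - 0.0011 = 0.9989

0.9989


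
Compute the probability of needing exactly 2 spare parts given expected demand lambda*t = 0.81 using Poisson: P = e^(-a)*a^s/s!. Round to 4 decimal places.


a = 0.81, s = 2
e^(-a) = e^(-0.81) = 0.4449
a^s = 0.81^2 = 0.6561
s! = 2
P = 0.4449 * 0.6561 / 2
P = 0.1459

0.1459


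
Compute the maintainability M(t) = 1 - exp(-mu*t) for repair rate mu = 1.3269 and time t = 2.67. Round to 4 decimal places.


mu = 1.3269, t = 2.67
mu * t = 1.3269 * 2.67 = 3.5428
exp(-3.5428) = 0.0289
M(t) = 1 - 0.0289
M(t) = 0.9711

0.9711


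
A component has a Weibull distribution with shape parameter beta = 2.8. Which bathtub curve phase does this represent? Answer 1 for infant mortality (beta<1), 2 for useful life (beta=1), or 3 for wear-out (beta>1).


beta = 2.8
Compare beta to 1:
beta < 1 => infant mortality (phase 1)
beta = 1 => useful life (phase 2)
beta > 1 => wear-out (phase 3)
Since beta = 2.8, this is wear-out (increasing failure rate)
Phase = 3

3


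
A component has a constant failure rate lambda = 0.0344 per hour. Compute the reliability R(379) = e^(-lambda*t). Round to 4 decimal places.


lambda = 0.0344
t = 379
lambda * t = 13.0376
R(t) = e^(-13.0376)
R(t) = 0.0

0.0


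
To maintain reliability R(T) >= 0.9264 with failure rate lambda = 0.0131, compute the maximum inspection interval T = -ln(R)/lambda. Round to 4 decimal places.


R_target = 0.9264
lambda = 0.0131
-ln(0.9264) = 0.0764
T = 0.0764 / 0.0131
T = 5.8358

5.8358


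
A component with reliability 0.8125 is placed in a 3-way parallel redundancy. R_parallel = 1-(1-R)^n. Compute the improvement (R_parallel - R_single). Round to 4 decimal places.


R_single = 0.8125, n = 3
1 - R_single = 0.1875
(1 - R_single)^n = 0.1875^3 = 0.0066
R_parallel = 1 - 0.0066 = 0.9934
Improvement = 0.9934 - 0.8125
Improvement = 0.1809

0.1809


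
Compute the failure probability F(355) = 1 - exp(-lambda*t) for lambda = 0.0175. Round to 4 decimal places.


lambda = 0.0175, t = 355
lambda * t = 6.2125
exp(-6.2125) = 0.002
F(t) = 1 - 0.002
F(t) = 0.998

0.998


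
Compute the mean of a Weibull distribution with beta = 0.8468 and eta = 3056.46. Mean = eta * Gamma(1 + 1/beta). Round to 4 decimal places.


beta = 0.8468, eta = 3056.46
1/beta = 1.1809
1 + 1/beta = 2.1809
Gamma(2.1809) = 1.0905
Mean = 3056.46 * 1.0905
Mean = 3333.1655

3333.1655


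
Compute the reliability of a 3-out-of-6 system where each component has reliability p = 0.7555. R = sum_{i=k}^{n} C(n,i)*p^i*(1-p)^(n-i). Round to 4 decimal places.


k = 3, n = 6, p = 0.7555
i=3: C(6,3)=20 * 0.7555^3 * 0.2445^3 = 0.1261
i=4: C(6,4)=15 * 0.7555^4 * 0.2445^2 = 0.2921
i=5: C(6,5)=6 * 0.7555^5 * 0.2445^1 = 0.3611
i=6: C(6,6)=1 * 0.7555^6 * 0.2445^0 = 0.186
R = sum of terms = 0.9652

0.9652


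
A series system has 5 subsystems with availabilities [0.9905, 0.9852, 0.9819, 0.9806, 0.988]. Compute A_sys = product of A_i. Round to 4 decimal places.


Subsystems: [0.9905, 0.9852, 0.9819, 0.9806, 0.988]
After subsystem 1 (A=0.9905): product = 0.9905
After subsystem 2 (A=0.9852): product = 0.9758
After subsystem 3 (A=0.9819): product = 0.9582
After subsystem 4 (A=0.9806): product = 0.9396
After subsystem 5 (A=0.988): product = 0.9283
A_sys = 0.9283

0.9283


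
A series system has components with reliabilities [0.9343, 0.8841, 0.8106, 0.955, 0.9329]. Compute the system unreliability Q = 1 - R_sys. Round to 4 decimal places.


Components: [0.9343, 0.8841, 0.8106, 0.955, 0.9329]
After component 1: product = 0.9343
After component 2: product = 0.826
After component 3: product = 0.6696
After component 4: product = 0.6394
After component 5: product = 0.5965
R_sys = 0.5965
Q = 1 - 0.5965 = 0.4035

0.4035


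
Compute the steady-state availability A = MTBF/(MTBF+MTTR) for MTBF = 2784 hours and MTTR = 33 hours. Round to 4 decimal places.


MTBF = 2784
MTTR = 33
MTBF + MTTR = 2817
A = 2784 / 2817
A = 0.9883

0.9883


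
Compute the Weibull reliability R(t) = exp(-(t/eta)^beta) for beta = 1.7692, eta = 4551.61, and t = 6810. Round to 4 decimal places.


beta = 1.7692, eta = 4551.61, t = 6810
t/eta = 6810 / 4551.61 = 1.4962
(t/eta)^beta = 1.4962^1.7692 = 2.0398
R(t) = exp(-2.0398)
R(t) = 0.1301

0.1301


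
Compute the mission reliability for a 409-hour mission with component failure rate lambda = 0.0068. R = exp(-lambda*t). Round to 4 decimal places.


lambda = 0.0068
mission_time = 409
lambda * t = 0.0068 * 409 = 2.7812
R = exp(-2.7812)
R = 0.062

0.062


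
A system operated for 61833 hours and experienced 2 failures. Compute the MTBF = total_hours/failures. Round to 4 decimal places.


total_hours = 61833
failures = 2
MTBF = 61833 / 2
MTBF = 30916.5

30916.5


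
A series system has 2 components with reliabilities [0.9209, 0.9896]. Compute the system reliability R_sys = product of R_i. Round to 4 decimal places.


Components: [0.9209, 0.9896]
After component 1 (R=0.9209): product = 0.9209
After component 2 (R=0.9896): product = 0.9113
R_sys = 0.9113

0.9113


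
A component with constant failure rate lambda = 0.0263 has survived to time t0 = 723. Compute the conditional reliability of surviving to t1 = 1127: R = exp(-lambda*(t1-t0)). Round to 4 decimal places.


lambda = 0.0263
t0 = 723, t1 = 1127
t1 - t0 = 404
lambda * (t1-t0) = 0.0263 * 404 = 10.6252
R = exp(-10.6252)
R = 0.0

0.0


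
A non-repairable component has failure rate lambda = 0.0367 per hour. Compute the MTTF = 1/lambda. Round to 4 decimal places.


lambda = 0.0367
MTTF = 1 / 0.0367
MTTF = 27.248

27.248


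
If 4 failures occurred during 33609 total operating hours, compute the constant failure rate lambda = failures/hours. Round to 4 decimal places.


failures = 4
total_hours = 33609
lambda = 4 / 33609
lambda = 0.0001

0.0001


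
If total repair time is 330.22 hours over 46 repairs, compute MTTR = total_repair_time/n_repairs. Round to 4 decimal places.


total_repair_time = 330.22
n_repairs = 46
MTTR = 330.22 / 46
MTTR = 7.1787

7.1787


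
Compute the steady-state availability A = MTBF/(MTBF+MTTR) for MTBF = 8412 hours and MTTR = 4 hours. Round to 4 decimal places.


MTBF = 8412
MTTR = 4
MTBF + MTTR = 8416
A = 8412 / 8416
A = 0.9995

0.9995


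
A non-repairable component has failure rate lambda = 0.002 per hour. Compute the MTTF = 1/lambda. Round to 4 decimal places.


lambda = 0.002
MTTF = 1 / 0.002
MTTF = 500.0

500.0


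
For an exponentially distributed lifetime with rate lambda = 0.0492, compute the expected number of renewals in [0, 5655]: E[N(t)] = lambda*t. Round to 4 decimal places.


lambda = 0.0492
t = 5655
E[N(t)] = lambda * t
E[N(t)] = 0.0492 * 5655
E[N(t)] = 278.226

278.226


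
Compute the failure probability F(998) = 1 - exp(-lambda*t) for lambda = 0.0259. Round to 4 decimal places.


lambda = 0.0259, t = 998
lambda * t = 25.8482
exp(-25.8482) = 0.0
F(t) = 1 - 0.0
F(t) = 1.0

1.0


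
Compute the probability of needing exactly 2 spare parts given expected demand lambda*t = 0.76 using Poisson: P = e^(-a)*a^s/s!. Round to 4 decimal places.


a = 0.76, s = 2
e^(-a) = e^(-0.76) = 0.4677
a^s = 0.76^2 = 0.5776
s! = 2
P = 0.4677 * 0.5776 / 2
P = 0.1351

0.1351


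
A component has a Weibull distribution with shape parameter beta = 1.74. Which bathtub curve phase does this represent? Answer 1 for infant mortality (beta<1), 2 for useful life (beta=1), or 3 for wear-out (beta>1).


beta = 1.74
Compare beta to 1:
beta < 1 => infant mortality (phase 1)
beta = 1 => useful life (phase 2)
beta > 1 => wear-out (phase 3)
Since beta = 1.74, this is wear-out (increasing failure rate)
Phase = 3

3


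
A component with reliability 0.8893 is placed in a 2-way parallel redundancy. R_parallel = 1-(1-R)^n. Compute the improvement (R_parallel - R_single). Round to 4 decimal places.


R_single = 0.8893, n = 2
1 - R_single = 0.1107
(1 - R_single)^n = 0.1107^2 = 0.0123
R_parallel = 1 - 0.0123 = 0.9877
Improvement = 0.9877 - 0.8893
Improvement = 0.0984

0.0984


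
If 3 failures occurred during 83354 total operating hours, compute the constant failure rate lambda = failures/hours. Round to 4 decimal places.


failures = 3
total_hours = 83354
lambda = 3 / 83354
lambda = 0.0

0.0


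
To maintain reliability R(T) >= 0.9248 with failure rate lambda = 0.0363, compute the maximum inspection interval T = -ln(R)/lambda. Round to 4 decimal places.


R_target = 0.9248
lambda = 0.0363
-ln(0.9248) = 0.0782
T = 0.0782 / 0.0363
T = 2.1537

2.1537


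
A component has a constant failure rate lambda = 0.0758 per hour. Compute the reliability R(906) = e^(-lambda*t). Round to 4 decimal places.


lambda = 0.0758
t = 906
lambda * t = 68.6748
R(t) = e^(-68.6748)
R(t) = 0.0

0.0


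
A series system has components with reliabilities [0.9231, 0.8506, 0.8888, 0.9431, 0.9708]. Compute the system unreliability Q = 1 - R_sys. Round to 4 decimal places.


Components: [0.9231, 0.8506, 0.8888, 0.9431, 0.9708]
After component 1: product = 0.9231
After component 2: product = 0.7852
After component 3: product = 0.6979
After component 4: product = 0.6582
After component 5: product = 0.6389
R_sys = 0.6389
Q = 1 - 0.6389 = 0.3611

0.3611


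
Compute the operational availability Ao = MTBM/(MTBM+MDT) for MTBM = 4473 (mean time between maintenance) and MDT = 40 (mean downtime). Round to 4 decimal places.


MTBM = 4473
MDT = 40
MTBM + MDT = 4513
Ao = 4473 / 4513
Ao = 0.9911

0.9911


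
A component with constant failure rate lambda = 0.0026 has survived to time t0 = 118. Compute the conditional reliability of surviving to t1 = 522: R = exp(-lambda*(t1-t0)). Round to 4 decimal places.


lambda = 0.0026
t0 = 118, t1 = 522
t1 - t0 = 404
lambda * (t1-t0) = 0.0026 * 404 = 1.0504
R = exp(-1.0504)
R = 0.3498

0.3498


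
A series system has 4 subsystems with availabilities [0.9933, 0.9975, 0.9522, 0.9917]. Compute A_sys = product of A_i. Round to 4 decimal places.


Subsystems: [0.9933, 0.9975, 0.9522, 0.9917]
After subsystem 1 (A=0.9933): product = 0.9933
After subsystem 2 (A=0.9975): product = 0.9908
After subsystem 3 (A=0.9522): product = 0.9435
After subsystem 4 (A=0.9917): product = 0.9356
A_sys = 0.9356

0.9356


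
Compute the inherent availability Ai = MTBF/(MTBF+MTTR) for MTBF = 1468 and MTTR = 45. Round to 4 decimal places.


MTBF = 1468
MTTR = 45
MTBF + MTTR = 1513
Ai = 1468 / 1513
Ai = 0.9703

0.9703


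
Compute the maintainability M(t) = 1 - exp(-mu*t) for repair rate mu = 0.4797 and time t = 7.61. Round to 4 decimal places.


mu = 0.4797, t = 7.61
mu * t = 0.4797 * 7.61 = 3.6505
exp(-3.6505) = 0.026
M(t) = 1 - 0.026
M(t) = 0.974

0.974


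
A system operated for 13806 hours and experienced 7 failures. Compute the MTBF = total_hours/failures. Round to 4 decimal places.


total_hours = 13806
failures = 7
MTBF = 13806 / 7
MTBF = 1972.2857

1972.2857


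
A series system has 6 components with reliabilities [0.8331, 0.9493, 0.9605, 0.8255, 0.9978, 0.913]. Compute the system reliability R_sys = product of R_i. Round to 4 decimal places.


Components: [0.8331, 0.9493, 0.9605, 0.8255, 0.9978, 0.913]
After component 1 (R=0.8331): product = 0.8331
After component 2 (R=0.9493): product = 0.7909
After component 3 (R=0.9605): product = 0.7596
After component 4 (R=0.8255): product = 0.6271
After component 5 (R=0.9978): product = 0.6257
After component 6 (R=0.913): product = 0.5713
R_sys = 0.5713

0.5713


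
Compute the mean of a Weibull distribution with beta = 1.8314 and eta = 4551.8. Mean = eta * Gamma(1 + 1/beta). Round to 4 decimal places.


beta = 1.8314, eta = 4551.8
1/beta = 0.546
1 + 1/beta = 1.546
Gamma(1.546) = 0.8886
Mean = 4551.8 * 0.8886
Mean = 4044.6591

4044.6591
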